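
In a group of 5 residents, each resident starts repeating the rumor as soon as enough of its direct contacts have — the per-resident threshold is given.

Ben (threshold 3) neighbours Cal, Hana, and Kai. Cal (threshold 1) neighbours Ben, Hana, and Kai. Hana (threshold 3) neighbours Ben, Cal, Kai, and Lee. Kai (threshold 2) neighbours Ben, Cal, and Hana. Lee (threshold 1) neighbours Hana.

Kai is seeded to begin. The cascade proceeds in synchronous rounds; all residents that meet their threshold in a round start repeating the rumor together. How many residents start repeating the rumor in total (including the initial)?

2

Round 1 — Kai starts repeating the rumor (initial).
Round 2 — checking thresholds:
  Ben: 1 of 3 neighbours < 3, not yet.
  Cal: 1 of 3 neighbours ≥ 1, starts repeating the rumor.
  Hana: 1 of 4 neighbours < 3, not yet.
Round 3 — no new spreads; cascade stops.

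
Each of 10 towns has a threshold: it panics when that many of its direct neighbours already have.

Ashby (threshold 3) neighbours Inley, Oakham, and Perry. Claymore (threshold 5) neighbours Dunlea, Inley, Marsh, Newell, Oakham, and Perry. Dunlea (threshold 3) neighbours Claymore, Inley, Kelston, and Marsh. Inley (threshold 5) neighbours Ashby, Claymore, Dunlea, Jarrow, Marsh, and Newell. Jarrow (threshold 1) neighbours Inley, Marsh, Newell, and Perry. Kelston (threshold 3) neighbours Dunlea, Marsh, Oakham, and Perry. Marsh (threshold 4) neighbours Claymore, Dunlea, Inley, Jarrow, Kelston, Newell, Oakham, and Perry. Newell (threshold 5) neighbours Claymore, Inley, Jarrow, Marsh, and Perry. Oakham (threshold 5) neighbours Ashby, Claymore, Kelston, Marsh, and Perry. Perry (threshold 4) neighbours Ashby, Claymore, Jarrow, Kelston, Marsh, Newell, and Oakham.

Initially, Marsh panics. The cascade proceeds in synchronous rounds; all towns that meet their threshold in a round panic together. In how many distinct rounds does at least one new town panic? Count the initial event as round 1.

2

Round 1 — Marsh panics (initial).
Round 2 — checking thresholds:
  Claymore: 1 of 6 neighbours < 5, not yet.
  Dunlea: 1 of 4 neighbours < 3, not yet.
  Inley: 1 of 6 neighbours < 5, not yet.
  Jarrow: 1 of 4 neighbours ≥ 1, panics.
  Kelston: 1 of 4 neighbours < 3, not yet.
  Newell: 1 of 5 neighbours < 5, not yet.
  Oakham: 1 of 5 neighbours < 5, not yet.
  Perry: 1 of 7 neighbours < 4, not yet.
Round 3 — no new panics; cascade stops.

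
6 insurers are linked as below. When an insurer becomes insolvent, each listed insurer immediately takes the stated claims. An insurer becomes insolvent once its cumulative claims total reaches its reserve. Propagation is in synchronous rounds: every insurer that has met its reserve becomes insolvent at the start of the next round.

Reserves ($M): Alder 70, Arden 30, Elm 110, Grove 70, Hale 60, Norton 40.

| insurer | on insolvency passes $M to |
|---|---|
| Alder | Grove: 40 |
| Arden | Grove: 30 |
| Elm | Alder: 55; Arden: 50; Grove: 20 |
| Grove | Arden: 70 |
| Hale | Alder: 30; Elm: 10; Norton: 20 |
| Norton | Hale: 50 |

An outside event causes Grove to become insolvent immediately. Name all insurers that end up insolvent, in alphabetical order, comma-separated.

Arden, Grove

Round 1 — Grove becomes insolvent (initial).
  Arden: +70 → 70 ≥ 30
Round 2 — Arden becomes insolvent.
No further insolvencies.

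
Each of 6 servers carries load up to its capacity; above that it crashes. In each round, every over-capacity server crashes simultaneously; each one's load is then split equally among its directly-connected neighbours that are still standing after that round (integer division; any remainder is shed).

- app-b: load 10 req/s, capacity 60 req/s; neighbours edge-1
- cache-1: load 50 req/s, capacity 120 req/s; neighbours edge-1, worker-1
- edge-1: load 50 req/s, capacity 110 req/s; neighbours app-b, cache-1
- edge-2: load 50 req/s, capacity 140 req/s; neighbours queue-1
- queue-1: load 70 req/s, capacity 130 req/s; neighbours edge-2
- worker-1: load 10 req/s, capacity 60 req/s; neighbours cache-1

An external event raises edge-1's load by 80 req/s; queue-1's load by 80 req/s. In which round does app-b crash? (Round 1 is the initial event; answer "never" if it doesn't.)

2

Round 1 — edge-1 at 130 > 110; queue-1 at 150 > 130. edge-1, queue-1 crash.
  edge-1 sheds 130 req/s to app-b, cache-1: 65 each.
    app-b: 10+65 = 75 > 60
    cache-1: 50+65 = 115 ≤ 120
  queue-1 sheds 150 req/s to edge-2: 150 each.
    edge-2: 50+150 = 200 > 140
Round 2 — app-b, edge-2 crash.
  app-b sheds 75 req/s: no online neighbours, lost.
  edge-2 sheds 200 req/s: no online neighbours, lost.
No further crashes.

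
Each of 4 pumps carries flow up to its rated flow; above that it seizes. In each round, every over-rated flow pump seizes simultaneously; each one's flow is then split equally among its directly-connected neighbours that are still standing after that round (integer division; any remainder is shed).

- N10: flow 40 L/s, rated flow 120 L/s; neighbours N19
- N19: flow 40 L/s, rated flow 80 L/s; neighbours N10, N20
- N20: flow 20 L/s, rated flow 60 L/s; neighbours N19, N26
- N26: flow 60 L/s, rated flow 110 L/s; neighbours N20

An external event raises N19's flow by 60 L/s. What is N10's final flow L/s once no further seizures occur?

90

Round 1 — N19 at 100 > 80. N19 seizes.
  N19 sheds 100 L/s to N10, N20: 50 each.
    N10: 40+50 = 90 ≤ 120
    N20: 20+50 = 70 > 60
Round 2 — N20 seizes.
  N20 sheds 70 L/s to N26: 70 each.
    N26: 60+70 = 130 > 110
Round 3 — N26 seizes.
  N26 sheds 130 L/s: no online neighbours, lost.
No further seizures.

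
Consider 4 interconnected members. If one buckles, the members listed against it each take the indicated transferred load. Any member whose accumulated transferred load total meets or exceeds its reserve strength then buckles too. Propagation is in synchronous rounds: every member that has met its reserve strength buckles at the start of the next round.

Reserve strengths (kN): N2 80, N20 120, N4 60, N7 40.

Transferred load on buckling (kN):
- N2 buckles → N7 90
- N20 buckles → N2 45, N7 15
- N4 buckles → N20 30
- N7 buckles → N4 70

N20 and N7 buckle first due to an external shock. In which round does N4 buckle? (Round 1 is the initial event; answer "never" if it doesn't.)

Round 1 — N20, N7 buckle (initial).
  N2: +45 → 45 < 80
  N4: +70 → 70 ≥ 60
Round 2 — N4 buckles.
No further bucklings.

2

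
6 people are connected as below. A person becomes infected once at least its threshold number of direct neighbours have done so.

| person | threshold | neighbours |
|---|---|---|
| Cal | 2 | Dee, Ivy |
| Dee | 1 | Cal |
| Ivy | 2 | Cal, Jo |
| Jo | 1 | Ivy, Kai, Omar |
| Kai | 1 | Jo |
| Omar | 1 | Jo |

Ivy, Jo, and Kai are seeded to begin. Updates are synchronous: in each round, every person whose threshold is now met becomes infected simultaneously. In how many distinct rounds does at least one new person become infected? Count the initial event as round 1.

2

Round 1 — Ivy, Jo, Kai become infected (initial).
Round 2 — checking thresholds:
  Cal: 1 of 2 neighbours < 2, holds.
  Omar: 1 of 1 neighbours ≥ 1, becomes infected.
Round 3 — no new infections; cascade stops.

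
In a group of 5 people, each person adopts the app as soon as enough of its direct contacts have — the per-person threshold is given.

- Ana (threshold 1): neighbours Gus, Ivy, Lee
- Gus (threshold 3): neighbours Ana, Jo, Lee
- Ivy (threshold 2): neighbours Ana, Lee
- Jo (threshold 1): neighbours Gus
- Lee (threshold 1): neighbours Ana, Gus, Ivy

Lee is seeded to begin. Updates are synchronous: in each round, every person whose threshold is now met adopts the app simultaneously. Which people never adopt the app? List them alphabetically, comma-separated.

Round 1 — Lee adopts the app (initial).
Round 2 — checking thresholds:
  Ana: 1 of 3 neighbours ≥ 1, adopts the app.
  Gus: 1 of 3 neighbours < 3, holds.
  Ivy: 1 of 2 neighbours < 2, holds.
Round 3 — checking thresholds:
  Gus: 2 of 3 neighbours < 3, holds.
  Ivy: 2 of 2 neighbours ≥ 2, adopts the app.
Round 4 — no new adoptions; cascade stops.

Gus, Jo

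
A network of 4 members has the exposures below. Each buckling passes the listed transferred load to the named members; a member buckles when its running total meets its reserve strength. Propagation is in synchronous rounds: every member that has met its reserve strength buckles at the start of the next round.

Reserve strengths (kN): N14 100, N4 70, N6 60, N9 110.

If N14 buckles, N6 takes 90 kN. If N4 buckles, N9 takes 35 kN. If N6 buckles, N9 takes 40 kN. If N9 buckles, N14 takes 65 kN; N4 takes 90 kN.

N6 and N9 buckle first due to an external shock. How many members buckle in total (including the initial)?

Round 1 — N6, N9 buckle (initial).
  N14: +65 → 65 < 100
  N4: +90 → 90 ≥ 70
Round 2 — N4 buckles.
No further bucklings.

3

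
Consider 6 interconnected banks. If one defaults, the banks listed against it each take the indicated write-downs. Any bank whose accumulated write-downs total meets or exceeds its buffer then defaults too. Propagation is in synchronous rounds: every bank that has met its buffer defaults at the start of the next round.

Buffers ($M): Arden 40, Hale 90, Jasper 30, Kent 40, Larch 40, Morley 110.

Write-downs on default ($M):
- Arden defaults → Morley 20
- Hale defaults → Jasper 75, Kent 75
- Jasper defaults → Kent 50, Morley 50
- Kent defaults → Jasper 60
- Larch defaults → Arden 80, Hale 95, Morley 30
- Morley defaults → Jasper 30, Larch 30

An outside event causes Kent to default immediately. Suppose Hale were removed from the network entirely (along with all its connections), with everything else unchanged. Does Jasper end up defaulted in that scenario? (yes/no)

yes

With Hale removed:
Round 1 — Kent defaults (initial).
  Jasper: +60 → 60 ≥ 30
Round 2 — Jasper defaults.
  Morley: +50 → 50 < 110
No further defaults.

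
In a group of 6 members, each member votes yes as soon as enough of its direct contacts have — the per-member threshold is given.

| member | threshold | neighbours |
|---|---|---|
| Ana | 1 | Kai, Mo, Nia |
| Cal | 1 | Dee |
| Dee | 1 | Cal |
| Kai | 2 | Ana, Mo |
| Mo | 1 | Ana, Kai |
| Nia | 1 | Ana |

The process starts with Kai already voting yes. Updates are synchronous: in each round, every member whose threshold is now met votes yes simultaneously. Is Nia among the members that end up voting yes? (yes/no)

yes

Round 1 — Kai votes yes (initial).
Round 2 — checking thresholds:
  Ana: 1 of 3 neighbours ≥ 1, votes yes.
  Mo: 1 of 2 neighbours ≥ 1, votes yes.
Round 3 — checking thresholds:
  Nia: 1 of 1 neighbours ≥ 1, votes yes.
Round 4 — no new yes votes; cascade stops.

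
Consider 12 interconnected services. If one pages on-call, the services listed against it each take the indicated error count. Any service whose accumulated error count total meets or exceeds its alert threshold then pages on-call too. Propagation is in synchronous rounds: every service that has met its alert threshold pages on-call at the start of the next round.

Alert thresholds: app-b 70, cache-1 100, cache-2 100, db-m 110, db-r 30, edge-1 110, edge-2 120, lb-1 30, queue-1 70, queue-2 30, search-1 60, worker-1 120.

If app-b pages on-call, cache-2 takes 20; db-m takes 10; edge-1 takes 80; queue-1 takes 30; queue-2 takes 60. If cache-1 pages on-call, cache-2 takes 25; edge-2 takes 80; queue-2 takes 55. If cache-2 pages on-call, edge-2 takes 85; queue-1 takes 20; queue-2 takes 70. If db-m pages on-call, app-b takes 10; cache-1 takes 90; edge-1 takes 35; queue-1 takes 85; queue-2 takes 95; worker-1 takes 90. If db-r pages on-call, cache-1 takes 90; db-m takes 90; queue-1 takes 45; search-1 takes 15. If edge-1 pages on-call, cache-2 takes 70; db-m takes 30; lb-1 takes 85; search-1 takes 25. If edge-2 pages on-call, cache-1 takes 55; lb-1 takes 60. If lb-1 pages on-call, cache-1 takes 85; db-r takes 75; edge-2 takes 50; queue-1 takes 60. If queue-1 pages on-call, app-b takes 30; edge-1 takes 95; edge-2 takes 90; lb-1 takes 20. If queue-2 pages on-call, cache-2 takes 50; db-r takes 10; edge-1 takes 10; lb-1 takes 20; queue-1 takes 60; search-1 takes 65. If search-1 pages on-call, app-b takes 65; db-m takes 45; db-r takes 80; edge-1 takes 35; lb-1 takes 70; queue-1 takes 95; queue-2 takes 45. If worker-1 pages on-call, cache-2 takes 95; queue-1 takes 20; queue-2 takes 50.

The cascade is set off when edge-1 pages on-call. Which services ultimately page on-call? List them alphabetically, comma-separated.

Round 1 — edge-1 pages on-call (initial).
  cache-2: +70 → 70 < 100
  db-m: +30 → 30 < 110
  lb-1: +85 → 85 ≥ 30
  search-1: +25 → 25 < 60
Round 2 — lb-1 pages on-call.
  cache-1: +85 → 85 < 100
  db-r: +75 → 75 ≥ 30
  edge-2: +50 → 50 < 120
  queue-1: +60 → 60 < 70
Round 3 — db-r pages on-call.
  cache-1: +90 → 175 ≥ 100
  db-m: +90 → 120 ≥ 110
  queue-1: +45 → 105 ≥ 70
  search-1: +15 → 40 < 60
Round 4 — cache-1, db-m, queue-1 page on-call.
  app-b: +10+30 → 40 < 70
  cache-2: +25 → 95 < 100
  edge-2: +80+90 → 220 ≥ 120
  queue-2: +55+95 → 150 ≥ 30
  worker-1: +90 → 90 < 120
Round 5 — edge-2, queue-2 page on-call.
  cache-2: +50 → 145 ≥ 100
  search-1: +65 → 105 ≥ 60
Round 6 — cache-2, search-1 page on-call.
  app-b: +65 → 105 ≥ 70
Round 7 — app-b pages on-call.
No further pages.

app-b, cache-1, cache-2, db-m, db-r, edge-1, edge-2, lb-1, queue-1, queue-2, search-1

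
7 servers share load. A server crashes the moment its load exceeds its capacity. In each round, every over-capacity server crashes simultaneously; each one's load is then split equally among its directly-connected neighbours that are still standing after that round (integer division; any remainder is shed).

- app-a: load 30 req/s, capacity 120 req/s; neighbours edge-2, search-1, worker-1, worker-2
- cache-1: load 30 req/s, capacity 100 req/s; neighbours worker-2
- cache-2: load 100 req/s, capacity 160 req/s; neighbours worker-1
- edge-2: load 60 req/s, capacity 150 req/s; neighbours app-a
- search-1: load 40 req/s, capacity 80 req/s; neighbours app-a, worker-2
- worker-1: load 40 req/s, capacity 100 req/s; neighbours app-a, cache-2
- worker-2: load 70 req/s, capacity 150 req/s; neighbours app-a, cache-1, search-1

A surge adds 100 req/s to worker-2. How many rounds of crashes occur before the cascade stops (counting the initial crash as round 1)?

Round 1 — worker-2 at 170 > 150. worker-2 crashes.
  worker-2 sheds 170 req/s to app-a, cache-1, search-1: 56 each (2 lost).
    app-a: 30+56 = 86 ≤ 120
    cache-1: 30+56 = 86 ≤ 100
    search-1: 40+56 = 96 > 80
Round 2 — search-1 crashes.
  search-1 sheds 96 req/s to app-a: 96 each.
    app-a: 86+96 = 182 > 120
Round 3 — app-a crashes.
  app-a sheds 182 req/s to edge-2, worker-1: 91 each.
    edge-2: 60+91 = 151 > 150
    worker-1: 40+91 = 131 > 100
Round 4 — edge-2, worker-1 crash.
  edge-2 sheds 151 req/s: no online neighbours, lost.
  worker-1 sheds 131 req/s to cache-2: 131 each.
    cache-2: 100+131 = 231 > 160
Round 5 — cache-2 crashes.
  cache-2 sheds 231 req/s: no online neighbours, lost.
No further crashes.

5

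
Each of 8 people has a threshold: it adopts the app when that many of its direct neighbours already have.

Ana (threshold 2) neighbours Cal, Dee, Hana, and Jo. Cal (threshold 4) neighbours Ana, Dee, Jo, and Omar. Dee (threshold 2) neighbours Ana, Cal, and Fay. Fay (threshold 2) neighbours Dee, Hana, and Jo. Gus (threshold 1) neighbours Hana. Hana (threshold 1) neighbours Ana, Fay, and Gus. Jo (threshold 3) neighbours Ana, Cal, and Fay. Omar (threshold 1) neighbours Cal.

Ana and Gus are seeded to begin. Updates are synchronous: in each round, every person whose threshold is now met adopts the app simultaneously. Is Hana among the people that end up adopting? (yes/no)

yes

Round 1 — Ana, Gus adopt the app (initial).
Round 2 — checking thresholds:
  Cal: 1 of 4 neighbours < 4, not yet.
  Dee: 1 of 3 neighbours < 2, not yet.
  Hana: 2 of 3 neighbours ≥ 1, adopts the app.
  Jo: 1 of 3 neighbours < 3, not yet.
Round 3 — no new adoptions; cascade stops.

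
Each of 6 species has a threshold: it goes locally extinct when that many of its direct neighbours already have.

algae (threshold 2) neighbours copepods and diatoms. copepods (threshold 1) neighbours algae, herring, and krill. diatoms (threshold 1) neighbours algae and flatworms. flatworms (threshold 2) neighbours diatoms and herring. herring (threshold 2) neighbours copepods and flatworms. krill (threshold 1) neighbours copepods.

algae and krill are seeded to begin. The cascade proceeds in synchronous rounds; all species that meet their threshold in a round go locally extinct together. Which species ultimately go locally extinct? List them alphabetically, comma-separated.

algae, copepods, diatoms, krill

Round 1 — algae, krill go locally extinct (initial).
Round 2 — checking thresholds:
  copepods: 2 of 3 neighbours ≥ 1, goes locally extinct.
  diatoms: 1 of 2 neighbours ≥ 1, goes locally extinct.
Round 3 — no new extinctions; cascade stops.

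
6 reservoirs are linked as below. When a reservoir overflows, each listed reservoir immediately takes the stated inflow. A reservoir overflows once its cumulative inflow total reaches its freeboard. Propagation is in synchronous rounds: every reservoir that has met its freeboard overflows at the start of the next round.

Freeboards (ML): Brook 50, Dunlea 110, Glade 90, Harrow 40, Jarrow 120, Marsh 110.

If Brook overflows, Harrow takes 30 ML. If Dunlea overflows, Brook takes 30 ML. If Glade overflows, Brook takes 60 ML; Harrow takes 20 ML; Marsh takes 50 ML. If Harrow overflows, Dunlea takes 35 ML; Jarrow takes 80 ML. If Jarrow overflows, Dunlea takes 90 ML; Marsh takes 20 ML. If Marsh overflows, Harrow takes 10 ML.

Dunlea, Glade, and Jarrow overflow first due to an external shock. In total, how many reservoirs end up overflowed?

5

Round 1 — Dunlea, Glade, Jarrow overflow (initial).
  Brook: +30+60 → 90 ≥ 50
  Harrow: +20 → 20 < 40
  Marsh: +50+20 → 70 < 110
Round 2 — Brook overflows.
  Harrow: +30 → 50 ≥ 40
Round 3 — Harrow overflows.
No further overflows.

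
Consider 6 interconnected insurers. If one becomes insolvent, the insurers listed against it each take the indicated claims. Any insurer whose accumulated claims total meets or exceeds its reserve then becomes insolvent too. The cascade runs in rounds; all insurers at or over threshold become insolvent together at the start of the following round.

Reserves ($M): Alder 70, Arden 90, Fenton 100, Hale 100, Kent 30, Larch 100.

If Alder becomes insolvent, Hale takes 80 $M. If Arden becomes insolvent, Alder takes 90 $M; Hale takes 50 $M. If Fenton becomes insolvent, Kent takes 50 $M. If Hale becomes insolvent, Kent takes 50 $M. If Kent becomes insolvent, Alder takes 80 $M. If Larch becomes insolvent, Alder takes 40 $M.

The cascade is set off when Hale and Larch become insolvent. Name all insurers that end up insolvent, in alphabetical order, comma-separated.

Alder, Hale, Kent, Larch

Round 1 — Hale, Larch become insolvent (initial).
  Alder: +40 → 40 < 70
  Kent: +50 → 50 ≥ 30
Round 2 — Kent becomes insolvent.
  Alder: +80 → 120 ≥ 70
Round 3 — Alder becomes insolvent.
No further insolvencies.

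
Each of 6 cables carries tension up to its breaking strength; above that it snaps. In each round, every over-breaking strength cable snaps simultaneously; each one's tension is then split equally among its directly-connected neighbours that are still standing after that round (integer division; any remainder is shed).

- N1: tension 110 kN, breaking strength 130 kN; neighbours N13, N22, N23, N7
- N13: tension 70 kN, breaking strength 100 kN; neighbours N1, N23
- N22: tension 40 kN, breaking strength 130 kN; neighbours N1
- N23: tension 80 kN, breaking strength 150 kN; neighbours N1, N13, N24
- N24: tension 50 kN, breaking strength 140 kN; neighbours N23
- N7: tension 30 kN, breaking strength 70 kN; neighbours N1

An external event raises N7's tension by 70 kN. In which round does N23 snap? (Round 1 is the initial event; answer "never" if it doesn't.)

4

Round 1 — N7 at 100 > 70. N7 snaps.
  N7 sheds 100 kN to N1: 100 each.
    N1: 110+100 = 210 > 130
Round 2 — N1 snaps.
  N1 sheds 210 kN to N13, N22, N23: 70 each.
    N13: 70+70 = 140 > 100
    N22: 40+70 = 110 ≤ 130
    N23: 80+70 = 150 ≤ 150
Round 3 — N13 snaps.
  N13 sheds 140 kN to N23: 140 each.
    N23: 150+140 = 290 > 150
Round 4 — N23 snaps.
  N23 sheds 290 kN to N24: 290 each.
    N24: 50+290 = 340 > 140
Round 5 — N24 snaps.
  N24 sheds 340 kN: no online neighbours, lost.
No further breaks.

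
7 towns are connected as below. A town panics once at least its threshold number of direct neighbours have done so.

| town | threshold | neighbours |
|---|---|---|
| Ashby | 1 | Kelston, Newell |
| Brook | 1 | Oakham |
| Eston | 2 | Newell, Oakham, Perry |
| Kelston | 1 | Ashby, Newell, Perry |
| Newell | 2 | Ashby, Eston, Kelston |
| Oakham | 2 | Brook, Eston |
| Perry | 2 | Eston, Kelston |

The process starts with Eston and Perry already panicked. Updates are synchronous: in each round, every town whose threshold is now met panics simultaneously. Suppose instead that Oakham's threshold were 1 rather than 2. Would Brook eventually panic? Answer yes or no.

With Oakham's threshold at 1:
Round 1 — Eston, Perry panic (initial).
Round 2 — checking thresholds:
  Kelston: 1 of 3 neighbours ≥ 1, panics.
  Newell: 1 of 3 neighbours < 2, holds.
  Oakham: 1 of 2 neighbours ≥ 1, panics.
Round 3 — checking thresholds:
  Ashby: 1 of 2 neighbours ≥ 1, panics.
  Brook: 1 of 1 neighbours ≥ 1, panics.
  Newell: 2 of 3 neighbours ≥ 2, panics.
Round 4 — no new panics; cascade stops.

yes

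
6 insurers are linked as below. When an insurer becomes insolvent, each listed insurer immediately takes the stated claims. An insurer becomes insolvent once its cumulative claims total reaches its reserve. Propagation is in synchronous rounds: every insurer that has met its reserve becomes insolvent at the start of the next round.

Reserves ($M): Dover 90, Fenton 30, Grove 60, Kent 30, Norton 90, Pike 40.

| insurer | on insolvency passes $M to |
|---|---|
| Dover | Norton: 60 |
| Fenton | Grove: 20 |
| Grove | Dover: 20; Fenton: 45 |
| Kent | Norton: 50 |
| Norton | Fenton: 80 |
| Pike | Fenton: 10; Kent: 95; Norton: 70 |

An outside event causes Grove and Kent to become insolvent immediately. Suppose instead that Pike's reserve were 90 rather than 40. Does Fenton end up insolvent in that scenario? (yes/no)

yes

With Pike's reserve at 90:
Round 1 — Grove, Kent become insolvent (initial).
  Dover: +20 → 20 < 90
  Fenton: +45 → 45 ≥ 30
  Norton: +50 → 50 < 90
Round 2 — Fenton becomes insolvent.
No further insolvencies.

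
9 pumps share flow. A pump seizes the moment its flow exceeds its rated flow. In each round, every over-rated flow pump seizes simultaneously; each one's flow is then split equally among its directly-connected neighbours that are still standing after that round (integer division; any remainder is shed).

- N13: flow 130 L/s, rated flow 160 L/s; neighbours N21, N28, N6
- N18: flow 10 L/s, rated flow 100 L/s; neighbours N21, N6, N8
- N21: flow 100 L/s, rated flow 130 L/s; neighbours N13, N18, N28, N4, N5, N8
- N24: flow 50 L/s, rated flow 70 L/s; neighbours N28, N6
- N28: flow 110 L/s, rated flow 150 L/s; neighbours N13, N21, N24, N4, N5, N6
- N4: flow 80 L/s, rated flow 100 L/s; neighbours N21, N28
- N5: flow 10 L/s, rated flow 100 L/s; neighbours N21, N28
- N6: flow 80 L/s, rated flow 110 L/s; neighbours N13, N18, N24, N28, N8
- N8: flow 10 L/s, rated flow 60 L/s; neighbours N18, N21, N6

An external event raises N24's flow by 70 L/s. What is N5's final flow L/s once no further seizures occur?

99

Round 1 — N24 at 120 > 70. N24 seizes.
  N24 sheds 120 L/s to N28, N6: 60 each.
    N28: 110+60 = 170 > 150
    N6: 80+60 = 140 > 110
Round 2 — N28, N6 seize.
  N28 sheds 170 L/s to N13, N21, N4, N5: 42 each (2 lost).
    N13: 130+42 = 172 > 160
    N21: 100+42 = 142 > 130
    N4: 80+42 = 122 > 100
    N5: 10+42 = 52 ≤ 100
  N6 sheds 140 L/s to N13, N18, N8: 46 each (2 lost).
    N13: 172+46 = 218 > 160
    N18: 10+46 = 56 ≤ 100
    N8: 10+46 = 56 ≤ 60
Round 3 — N13, N21, N4 seize.
  N13 sheds 218 L/s: no online neighbours, lost.
  N21 sheds 142 L/s to N18, N5, N8: 47 each (1 lost).
    N18: 56+47 = 103 > 100
    N5: 52+47 = 99 ≤ 100
    N8: 56+47 = 103 > 60
  N4 sheds 122 L/s: no online neighbours, lost.
Round 4 — N18, N8 seize.
  N18 sheds 103 L/s: no online neighbours, lost.
  N8 sheds 103 L/s: no online neighbours, lost.
No further seizures.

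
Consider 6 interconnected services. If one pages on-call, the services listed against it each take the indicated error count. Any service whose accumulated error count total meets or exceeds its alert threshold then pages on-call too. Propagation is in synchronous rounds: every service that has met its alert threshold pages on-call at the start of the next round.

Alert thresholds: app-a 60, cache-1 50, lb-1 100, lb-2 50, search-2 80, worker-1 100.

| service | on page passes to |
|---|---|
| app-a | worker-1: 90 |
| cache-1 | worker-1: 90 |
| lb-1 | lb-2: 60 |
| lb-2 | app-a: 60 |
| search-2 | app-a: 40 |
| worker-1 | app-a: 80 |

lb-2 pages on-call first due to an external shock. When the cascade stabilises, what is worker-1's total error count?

Round 1 — lb-2 pages on-call (initial).
  app-a: +60 → 60 ≥ 60
Round 2 — app-a pages on-call.
  worker-1: +90 → 90 < 100
No further pages.

90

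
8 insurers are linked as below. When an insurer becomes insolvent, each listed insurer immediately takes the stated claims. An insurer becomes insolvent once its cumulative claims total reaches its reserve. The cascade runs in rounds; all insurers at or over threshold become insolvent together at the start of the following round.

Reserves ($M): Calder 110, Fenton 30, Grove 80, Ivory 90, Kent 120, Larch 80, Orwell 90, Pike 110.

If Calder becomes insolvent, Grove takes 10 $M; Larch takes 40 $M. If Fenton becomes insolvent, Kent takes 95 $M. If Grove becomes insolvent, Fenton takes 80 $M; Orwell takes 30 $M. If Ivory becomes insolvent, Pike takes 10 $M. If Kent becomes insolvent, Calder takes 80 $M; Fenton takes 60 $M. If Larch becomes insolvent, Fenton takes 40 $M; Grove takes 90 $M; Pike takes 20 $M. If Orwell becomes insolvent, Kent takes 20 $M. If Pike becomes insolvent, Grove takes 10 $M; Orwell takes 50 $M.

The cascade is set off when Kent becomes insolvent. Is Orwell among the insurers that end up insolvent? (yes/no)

Round 1 — Kent becomes insolvent (initial).
  Calder: +80 → 80 < 110
  Fenton: +60 → 60 ≥ 30
Round 2 — Fenton becomes insolvent.
No further insolvencies.

no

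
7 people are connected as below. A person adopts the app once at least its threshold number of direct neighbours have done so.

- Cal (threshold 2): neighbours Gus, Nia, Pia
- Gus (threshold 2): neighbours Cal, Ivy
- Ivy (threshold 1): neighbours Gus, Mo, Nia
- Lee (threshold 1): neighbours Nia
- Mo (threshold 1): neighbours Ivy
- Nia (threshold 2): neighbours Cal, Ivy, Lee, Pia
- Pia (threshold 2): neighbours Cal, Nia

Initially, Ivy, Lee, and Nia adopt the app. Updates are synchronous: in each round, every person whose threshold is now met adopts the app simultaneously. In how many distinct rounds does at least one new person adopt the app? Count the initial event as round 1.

2

Round 1 — Ivy, Lee, Nia adopt the app (initial).
Round 2 — checking thresholds:
  Cal: 1 of 3 neighbours < 2, below threshold.
  Gus: 1 of 2 neighbours < 2, below threshold.
  Mo: 1 of 1 neighbours ≥ 1, adopts the app.
  Pia: 1 of 2 neighbours < 2, below threshold.
Round 3 — no new adoptions; cascade stops.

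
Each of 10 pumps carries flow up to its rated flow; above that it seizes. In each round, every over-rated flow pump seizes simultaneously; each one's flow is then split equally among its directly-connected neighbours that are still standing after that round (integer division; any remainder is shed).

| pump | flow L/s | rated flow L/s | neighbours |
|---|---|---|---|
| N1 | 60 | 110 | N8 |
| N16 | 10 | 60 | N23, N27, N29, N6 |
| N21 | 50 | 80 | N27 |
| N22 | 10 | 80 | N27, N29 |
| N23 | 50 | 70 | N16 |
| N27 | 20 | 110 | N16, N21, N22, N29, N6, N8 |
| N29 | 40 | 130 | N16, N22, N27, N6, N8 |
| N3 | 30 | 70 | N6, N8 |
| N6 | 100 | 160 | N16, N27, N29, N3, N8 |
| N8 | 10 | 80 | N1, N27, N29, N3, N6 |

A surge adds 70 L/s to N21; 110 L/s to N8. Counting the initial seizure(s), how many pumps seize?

9

Round 1 — N21 at 120 > 80; N8 at 120 > 80. N21, N8 seize.
  N21 sheds 120 L/s to N27: 120 each.
    N27: 20+120 = 140 > 110
  N8 sheds 120 L/s to N1, N27, N29, N3, N6: 24 each.
    N1: 60+24 = 84 ≤ 110
    N27: 140+24 = 164 > 110
    N29: 40+24 = 64 ≤ 130
    N3: 30+24 = 54 ≤ 70
    N6: 100+24 = 124 ≤ 160
Round 2 — N27 seizes.
  N27 sheds 164 L/s to N16, N22, N29, N6: 41 each.
    N16: 10+41 = 51 ≤ 60
    N22: 10+41 = 51 ≤ 80
    N29: 64+41 = 105 ≤ 130
    N6: 124+41 = 165 > 160
Round 3 — N6 seizes.
  N6 sheds 165 L/s to N16, N29, N3: 55 each.
    N16: 51+55 = 106 > 60
    N29: 105+55 = 160 > 130
    N3: 54+55 = 109 > 70
Round 4 — N16, N29, N3 seize.
  N16 sheds 106 L/s to N23: 106 each.
    N23: 50+106 = 156 > 70
  N29 sheds 160 L/s to N22: 160 each.
    N22: 51+160 = 211 > 80
  N3 sheds 109 L/s: no online neighbours, lost.
Round 5 — N22, N23 seize.
  N22 sheds 211 L/s: no online neighbours, lost.
  N23 sheds 156 L/s: no online neighbours, lost.
No further seizures.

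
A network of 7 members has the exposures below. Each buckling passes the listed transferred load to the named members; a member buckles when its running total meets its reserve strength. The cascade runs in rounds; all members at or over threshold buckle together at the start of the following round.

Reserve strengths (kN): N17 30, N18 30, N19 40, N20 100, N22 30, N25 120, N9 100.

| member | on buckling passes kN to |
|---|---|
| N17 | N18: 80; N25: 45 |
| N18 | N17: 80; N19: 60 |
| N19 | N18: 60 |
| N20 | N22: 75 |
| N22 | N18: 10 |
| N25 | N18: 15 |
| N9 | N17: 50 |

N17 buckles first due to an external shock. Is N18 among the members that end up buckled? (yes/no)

yes

Round 1 — N17 buckles (initial).
  N18: +80 → 80 ≥ 30
  N25: +45 → 45 < 120
Round 2 — N18 buckles.
  N19: +60 → 60 ≥ 40
Round 3 — N19 buckles.
No further bucklings.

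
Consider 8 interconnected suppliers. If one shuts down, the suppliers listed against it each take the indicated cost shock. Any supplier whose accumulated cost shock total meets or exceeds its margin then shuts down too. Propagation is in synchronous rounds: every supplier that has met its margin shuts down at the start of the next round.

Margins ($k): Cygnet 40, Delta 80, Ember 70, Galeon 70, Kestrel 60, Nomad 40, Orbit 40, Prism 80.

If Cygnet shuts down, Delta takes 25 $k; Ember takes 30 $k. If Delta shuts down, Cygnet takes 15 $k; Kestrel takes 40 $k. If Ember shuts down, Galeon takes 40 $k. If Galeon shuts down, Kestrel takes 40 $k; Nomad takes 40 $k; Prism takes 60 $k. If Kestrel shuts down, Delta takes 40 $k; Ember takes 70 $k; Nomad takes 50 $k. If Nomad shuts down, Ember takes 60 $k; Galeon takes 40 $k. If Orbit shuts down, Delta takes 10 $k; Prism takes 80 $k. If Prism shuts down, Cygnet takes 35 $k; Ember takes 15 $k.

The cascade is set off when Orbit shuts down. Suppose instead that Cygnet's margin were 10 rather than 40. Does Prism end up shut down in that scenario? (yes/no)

With Cygnet's margin at 10:
Round 1 — Orbit shuts down (initial).
  Delta: +10 → 10 < 80
  Prism: +80 → 80 ≥ 80
Round 2 — Prism shuts down.
  Cygnet: +35 → 35 ≥ 10
  Ember: +15 → 15 < 70
Round 3 — Cygnet shuts down.
  Delta: +25 → 35 < 80
  Ember: +30 → 45 < 70
No further shutdowns.

yes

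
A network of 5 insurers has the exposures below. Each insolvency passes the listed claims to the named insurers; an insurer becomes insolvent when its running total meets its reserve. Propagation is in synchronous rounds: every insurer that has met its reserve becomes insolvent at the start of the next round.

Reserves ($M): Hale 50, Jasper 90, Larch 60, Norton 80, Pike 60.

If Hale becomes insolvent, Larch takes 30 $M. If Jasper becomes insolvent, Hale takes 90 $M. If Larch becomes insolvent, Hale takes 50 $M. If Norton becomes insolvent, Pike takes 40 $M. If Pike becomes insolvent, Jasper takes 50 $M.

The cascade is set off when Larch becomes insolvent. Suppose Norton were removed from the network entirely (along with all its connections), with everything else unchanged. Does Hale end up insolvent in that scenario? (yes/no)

yes

With Norton removed:
Round 1 — Larch becomes insolvent (initial).
  Hale: +50 → 50 ≥ 50
Round 2 — Hale becomes insolvent.
No further insolvencies.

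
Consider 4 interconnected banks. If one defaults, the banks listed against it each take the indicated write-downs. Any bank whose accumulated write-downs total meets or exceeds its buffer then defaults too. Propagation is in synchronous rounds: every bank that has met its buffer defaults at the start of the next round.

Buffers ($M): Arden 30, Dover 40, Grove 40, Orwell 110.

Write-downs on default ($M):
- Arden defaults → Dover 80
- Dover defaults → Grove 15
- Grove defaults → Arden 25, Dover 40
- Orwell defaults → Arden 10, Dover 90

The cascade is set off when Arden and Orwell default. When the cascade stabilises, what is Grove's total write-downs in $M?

Round 1 — Arden, Orwell default (initial).
  Dover: +80+90 → 170 ≥ 40
Round 2 — Dover defaults.
  Grove: +15 → 15 < 40
No further defaults.

15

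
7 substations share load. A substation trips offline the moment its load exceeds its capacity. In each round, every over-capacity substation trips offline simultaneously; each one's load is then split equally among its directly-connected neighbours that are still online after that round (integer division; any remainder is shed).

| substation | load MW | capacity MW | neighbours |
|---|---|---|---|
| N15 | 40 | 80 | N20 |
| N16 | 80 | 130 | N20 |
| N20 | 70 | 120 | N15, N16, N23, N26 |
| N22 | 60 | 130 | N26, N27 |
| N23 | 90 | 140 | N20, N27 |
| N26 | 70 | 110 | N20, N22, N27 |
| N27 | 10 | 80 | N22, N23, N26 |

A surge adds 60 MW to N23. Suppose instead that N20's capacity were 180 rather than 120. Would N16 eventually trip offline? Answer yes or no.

yes

With N20's capacity at 180:
Round 1 — N23 at 150 > 140. N23 trips offline.
  N23 sheds 150 MW to N20, N27: 75 each.
    N20: 70+75 = 145 ≤ 180
    N27: 10+75 = 85 > 80
Round 2 — N27 trips offline.
  N27 sheds 85 MW to N22, N26: 42 each (1 lost).
    N22: 60+42 = 102 ≤ 130
    N26: 70+42 = 112 > 110
Round 3 — N26 trips offline.
  N26 sheds 112 MW to N20, N22: 56 each.
    N20: 145+56 = 201 > 180
    N22: 102+56 = 158 > 130
Round 4 — N20, N22 trip offline.
  N20 sheds 201 MW to N15, N16: 100 each (1 lost).
    N15: 40+100 = 140 > 80
    N16: 80+100 = 180 > 130
  N22 sheds 158 MW: no online neighbours, lost.
Round 5 — N15, N16 trip offline.
  N15 sheds 140 MW: no online neighbours, lost.
  N16 sheds 180 MW: no online neighbours, lost.
No further trips.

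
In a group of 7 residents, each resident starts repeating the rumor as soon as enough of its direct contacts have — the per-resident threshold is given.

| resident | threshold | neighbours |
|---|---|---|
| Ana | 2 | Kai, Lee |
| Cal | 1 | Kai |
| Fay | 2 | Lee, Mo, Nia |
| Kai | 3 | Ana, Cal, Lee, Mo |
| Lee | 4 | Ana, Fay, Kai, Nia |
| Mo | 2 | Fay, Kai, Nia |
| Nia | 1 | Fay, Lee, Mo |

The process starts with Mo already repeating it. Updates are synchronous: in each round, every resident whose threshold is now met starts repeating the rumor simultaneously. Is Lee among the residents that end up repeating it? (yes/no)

no

Round 1 — Mo starts repeating the rumor (initial).
Round 2 — checking thresholds:
  Fay: 1 of 3 neighbours < 2, below threshold.
  Kai: 1 of 4 neighbours < 3, below threshold.
  Nia: 1 of 3 neighbours ≥ 1, starts repeating the rumor.
Round 3 — checking thresholds:
  Fay: 2 of 3 neighbours ≥ 2, starts repeating the rumor.
  Kai: 1 of 4 neighbours < 3, below threshold.
  Lee: 1 of 4 neighbours < 4, below threshold.
Round 4 — no new spreads; cascade stops.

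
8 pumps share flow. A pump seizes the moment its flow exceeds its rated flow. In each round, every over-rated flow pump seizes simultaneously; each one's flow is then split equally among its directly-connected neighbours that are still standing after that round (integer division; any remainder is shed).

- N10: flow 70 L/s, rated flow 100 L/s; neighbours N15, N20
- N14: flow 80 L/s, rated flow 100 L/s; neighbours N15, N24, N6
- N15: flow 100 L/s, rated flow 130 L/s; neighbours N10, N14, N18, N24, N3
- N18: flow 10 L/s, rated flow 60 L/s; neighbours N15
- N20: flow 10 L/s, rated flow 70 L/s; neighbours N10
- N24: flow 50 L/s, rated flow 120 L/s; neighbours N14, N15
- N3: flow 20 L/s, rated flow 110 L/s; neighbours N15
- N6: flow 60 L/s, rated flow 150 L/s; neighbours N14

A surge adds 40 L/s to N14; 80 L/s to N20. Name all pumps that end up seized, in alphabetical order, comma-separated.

Round 1 — N14 at 120 > 100; N20 at 90 > 70. N14, N20 seize.
  N14 sheds 120 L/s to N15, N24, N6: 40 each.
    N15: 100+40 = 140 > 130
    N24: 50+40 = 90 ≤ 120
    N6: 60+40 = 100 ≤ 150
  N20 sheds 90 L/s to N10: 90 each.
    N10: 70+90 = 160 > 100
Round 2 — N10, N15 seize.
  N10 sheds 160 L/s: no online neighbours, lost.
  N15 sheds 140 L/s to N18, N24, N3: 46 each (2 lost).
    N18: 10+46 = 56 ≤ 60
    N24: 90+46 = 136 > 120
    N3: 20+46 = 66 ≤ 110
Round 3 — N24 seizes.
  N24 sheds 136 L/s: no online neighbours, lost.
No further seizures.

N10, N14, N15, N20, N24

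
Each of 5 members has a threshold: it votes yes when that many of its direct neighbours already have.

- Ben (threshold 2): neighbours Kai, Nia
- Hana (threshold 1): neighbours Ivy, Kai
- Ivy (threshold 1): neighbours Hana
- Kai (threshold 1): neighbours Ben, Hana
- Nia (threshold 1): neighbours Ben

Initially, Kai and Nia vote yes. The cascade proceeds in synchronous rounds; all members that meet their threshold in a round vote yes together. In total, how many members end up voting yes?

5

Round 1 — Kai, Nia vote yes (initial).
Round 2 — checking thresholds:
  Ben: 2 of 2 neighbours ≥ 2, votes yes.
  Hana: 1 of 2 neighbours ≥ 1, votes yes.
Round 3 — checking thresholds:
  Ivy: 1 of 1 neighbours ≥ 1, votes yes.
Round 4 — no new yes votes; cascade stops.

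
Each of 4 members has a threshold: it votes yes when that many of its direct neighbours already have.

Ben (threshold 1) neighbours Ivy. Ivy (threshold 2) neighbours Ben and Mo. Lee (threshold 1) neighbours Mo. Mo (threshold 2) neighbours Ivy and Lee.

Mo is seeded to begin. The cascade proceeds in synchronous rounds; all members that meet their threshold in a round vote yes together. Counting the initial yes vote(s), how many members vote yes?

Round 1 — Mo votes yes (initial).
Round 2 — checking thresholds:
  Ivy: 1 of 2 neighbours < 2, holds.
  Lee: 1 of 1 neighbours ≥ 1, votes yes.
Round 3 — no new yes votes; cascade stops.

2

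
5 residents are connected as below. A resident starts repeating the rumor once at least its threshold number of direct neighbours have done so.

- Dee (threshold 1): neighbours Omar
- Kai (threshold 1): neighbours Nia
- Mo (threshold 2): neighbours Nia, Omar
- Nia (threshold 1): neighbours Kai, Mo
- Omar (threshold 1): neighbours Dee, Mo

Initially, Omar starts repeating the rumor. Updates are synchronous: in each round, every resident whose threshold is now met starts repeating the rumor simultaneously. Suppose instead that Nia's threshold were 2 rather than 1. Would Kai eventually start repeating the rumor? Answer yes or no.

With Nia's threshold at 2:
Round 1 — Omar starts repeating the rumor (initial).
Round 2 — checking thresholds:
  Dee: 1 of 1 neighbours ≥ 1, starts repeating the rumor.
  Mo: 1 of 2 neighbours < 2, not yet.
Round 3 — no new spreads; cascade stops.

no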